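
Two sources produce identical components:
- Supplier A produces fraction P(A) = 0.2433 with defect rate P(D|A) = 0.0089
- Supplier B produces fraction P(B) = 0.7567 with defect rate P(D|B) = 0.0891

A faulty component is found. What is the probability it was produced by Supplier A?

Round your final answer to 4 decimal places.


Let A = from Supplier A, D = faulty

Given:
- P(A) = 0.2433, P(B) = 0.7567
- P(D|A) = 0.0089, P(D|B) = 0.0891

Step 1: Find P(D)
P(D) = P(D|A)P(A) + P(D|B)P(B)
     = 0.0089 × 0.2433 + 0.0891 × 0.7567
     = 0.00216537 + 0.06742197
     = 0.06958734

Step 2: Apply Bayes' theorem
P(A|D) = P(D|A)P(A) / P(D)
       = 0.00216537 / 0.06958734
       = 0.0311


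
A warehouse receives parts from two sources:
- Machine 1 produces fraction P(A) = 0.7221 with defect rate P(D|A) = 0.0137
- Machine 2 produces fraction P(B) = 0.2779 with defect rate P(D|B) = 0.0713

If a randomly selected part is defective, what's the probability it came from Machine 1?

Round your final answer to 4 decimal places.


Let A = from Machine 1, D = defective

Given:
- P(A) = 0.7221, P(B) = 0.2779
- P(D|A) = 0.0137, P(D|B) = 0.0713

Step 1: Find P(D)
P(D) = P(D|A)P(A) + P(D|B)P(B)
     = 0.0137 × 0.7221 + 0.0713 × 0.2779
     = 0.00989277 + 0.01981427
     = 0.02970704

Step 2: Apply Bayes' theorem
P(A|D) = P(D|A)P(A) / P(D)
       = 0.00989277 / 0.02970704
       = 0.3330


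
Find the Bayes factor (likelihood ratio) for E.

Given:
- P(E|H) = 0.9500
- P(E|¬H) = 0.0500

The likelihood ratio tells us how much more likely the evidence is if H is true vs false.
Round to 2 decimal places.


Likelihood Ratio (LR) = P(E|H) / P(E|¬H)

LR = 0.9500 / 0.0500
   = 19.00

The evidence is 19.00 times more likely if H is true than if H is false.
Because LR exceeds 1, E is evidence for H.


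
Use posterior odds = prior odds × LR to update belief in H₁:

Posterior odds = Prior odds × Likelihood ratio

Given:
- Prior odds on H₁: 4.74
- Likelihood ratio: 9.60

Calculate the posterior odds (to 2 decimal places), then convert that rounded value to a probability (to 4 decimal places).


Step 1: Calculate posterior odds
Posterior odds = Prior odds × LR
               = 4.74 × 9.60
               = 45.50

Step 2: Convert to probability
P(H₁|E) = Posterior odds / (1 + Posterior odds)
       = 45.50 / (1 + 45.50)
       = 45.50 / 46.50
       = 0.9785

The evidence increased P(H₁) from 0.8258 to 0.9785.


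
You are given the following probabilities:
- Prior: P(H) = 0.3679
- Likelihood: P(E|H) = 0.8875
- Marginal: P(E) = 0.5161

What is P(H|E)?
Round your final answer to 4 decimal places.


Using Bayes' theorem:

P(H|E) = P(E|H) × P(H) / P(E)
       = 0.8875 × 0.3679 / 0.5161
       = 0.32651125 / 0.5161
       = 0.6327

The evidence strengthens our belief in H.
Prior: 0.3679 → Posterior: 0.6327


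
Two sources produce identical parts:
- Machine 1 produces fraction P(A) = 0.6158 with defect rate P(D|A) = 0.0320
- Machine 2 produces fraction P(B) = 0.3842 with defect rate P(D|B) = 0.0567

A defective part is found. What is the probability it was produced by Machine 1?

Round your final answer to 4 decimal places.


Let A = from Machine 1, D = defective

Given:
- P(A) = 0.6158, P(B) = 0.3842
- P(D|A) = 0.0320, P(D|B) = 0.0567

Step 1: Find P(D)
P(D) = P(D|A)P(A) + P(D|B)P(B)
     = 0.0320 × 0.6158 + 0.0567 × 0.3842
     = 0.01970560 + 0.02178414
     = 0.04148974

Step 2: Apply Bayes' theorem
P(A|D) = P(D|A)P(A) / P(D)
       = 0.01970560 / 0.04148974
       = 0.4750


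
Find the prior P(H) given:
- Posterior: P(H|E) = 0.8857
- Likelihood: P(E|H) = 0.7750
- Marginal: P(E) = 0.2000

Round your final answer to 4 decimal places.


From Bayes' theorem: P(H|E) = P(E|H) × P(H) / P(E)

Rearranging for P(H):
P(H) = P(H|E) × P(E) / P(E|H)
     = 0.8857 × 0.2000 / 0.7750
     = 0.17714000 / 0.7750
     = 0.2286


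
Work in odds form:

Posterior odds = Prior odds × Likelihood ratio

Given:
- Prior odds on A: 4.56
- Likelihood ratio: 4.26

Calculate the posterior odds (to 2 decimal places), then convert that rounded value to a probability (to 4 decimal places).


Step 1: Calculate posterior odds
Posterior odds = Prior odds × LR
               = 4.56 × 4.26
               = 19.43

Step 2: Convert to probability
P(A|E) = Posterior odds / (1 + Posterior odds)
       = 19.43 / (1 + 19.43)
       = 19.43 / 20.43
       = 0.9511

The evidence increased P(A) from 0.8201 to 0.9511.


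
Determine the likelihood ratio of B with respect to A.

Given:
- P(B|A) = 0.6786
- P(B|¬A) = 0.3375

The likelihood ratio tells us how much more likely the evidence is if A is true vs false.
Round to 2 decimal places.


Likelihood Ratio (LR) = P(B|A) / P(B|¬A)

LR = 0.6786 / 0.3375
   = 2.01

The evidence is 2.01 times more likely if A is true than if A is false.
Because LR exceeds 1, B is evidence for A.


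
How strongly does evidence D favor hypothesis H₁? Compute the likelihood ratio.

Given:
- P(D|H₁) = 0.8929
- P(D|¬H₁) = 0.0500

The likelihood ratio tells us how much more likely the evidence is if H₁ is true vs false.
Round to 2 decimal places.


Likelihood Ratio (LR) = P(D|H₁) / P(D|¬H₁)

LR = 0.8929 / 0.0500
   = 17.86

The evidence is 17.86 times more likely if H₁ is true than if H₁ is false.
Since LR > 1, the evidence supports H₁ over ¬H₁.


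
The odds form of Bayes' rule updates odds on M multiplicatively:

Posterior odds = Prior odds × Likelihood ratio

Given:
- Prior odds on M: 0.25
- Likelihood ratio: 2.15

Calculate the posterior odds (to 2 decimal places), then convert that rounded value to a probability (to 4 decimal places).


Step 1: Calculate posterior odds
Posterior odds = Prior odds × LR
               = 0.25 × 2.15
               = 0.54

Step 2: Convert to probability
P(M|E) = Posterior odds / (1 + Posterior odds)
       = 0.54 / (1 + 0.54)
       = 0.54 / 1.54
       = 0.3506

The evidence increased P(M) from 0.2000 to 0.3506.


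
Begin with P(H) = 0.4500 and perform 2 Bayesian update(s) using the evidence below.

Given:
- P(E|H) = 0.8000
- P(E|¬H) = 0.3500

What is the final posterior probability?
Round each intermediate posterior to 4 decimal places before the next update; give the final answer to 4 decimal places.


Sequential Bayesian updating:

Initial prior: P(H) = 0.4500

Update 1:
  P(E) = 0.8000 × 0.4500 + 0.3500 × 0.5500 = 0.36000000 + 0.19250000 = 0.55250000
  P(H|E) = 0.36000000 / 0.55250000 = 0.6516

Update 2:
  P(E) = 0.8000 × 0.6516 + 0.3500 × 0.3484 = 0.52128000 + 0.12194000 = 0.64322000
  P(H|E) = 0.52128000 / 0.64322000 = 0.8104

Final posterior: 0.8104


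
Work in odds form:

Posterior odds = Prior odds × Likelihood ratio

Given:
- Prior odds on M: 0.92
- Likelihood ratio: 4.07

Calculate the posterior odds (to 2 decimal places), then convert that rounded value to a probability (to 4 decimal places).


Step 1: Calculate posterior odds
Posterior odds = Prior odds × LR
               = 0.92 × 4.07
               = 3.74

Step 2: Convert to probability
P(M|E) = Posterior odds / (1 + Posterior odds)
       = 3.74 / (1 + 3.74)
       = 3.74 / 4.74
       = 0.7890

The evidence increased P(M) from 0.4792 to 0.7890.


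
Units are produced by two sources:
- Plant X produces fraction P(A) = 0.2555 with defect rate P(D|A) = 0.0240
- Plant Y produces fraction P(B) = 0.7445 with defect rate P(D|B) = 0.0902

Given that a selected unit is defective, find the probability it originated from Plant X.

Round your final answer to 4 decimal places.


Let A = from Plant X, D = defective

Given:
- P(A) = 0.2555, P(B) = 0.7445
- P(D|A) = 0.0240, P(D|B) = 0.0902

Step 1: Find P(D)
P(D) = P(D|A)P(A) + P(D|B)P(B)
     = 0.0240 × 0.2555 + 0.0902 × 0.7445
     = 0.00613200 + 0.06715390
     = 0.07328590

Step 2: Apply Bayes' theorem
P(A|D) = P(D|A)P(A) / P(D)
       = 0.00613200 / 0.07328590
       = 0.0837


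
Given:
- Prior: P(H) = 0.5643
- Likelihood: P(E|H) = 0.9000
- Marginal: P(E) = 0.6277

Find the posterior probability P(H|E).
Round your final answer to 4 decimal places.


Using Bayes' theorem:

P(H|E) = P(E|H) × P(H) / P(E)
       = 0.9000 × 0.5643 / 0.6277
       = 0.50787000 / 0.6277
       = 0.8091

The evidence strengthens our belief in H.
Prior: 0.5643 → Posterior: 0.8091


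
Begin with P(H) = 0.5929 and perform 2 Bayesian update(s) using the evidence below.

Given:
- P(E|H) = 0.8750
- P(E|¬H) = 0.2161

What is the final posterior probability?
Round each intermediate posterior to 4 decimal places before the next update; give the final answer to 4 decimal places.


Sequential Bayesian updating:

Initial prior: P(H) = 0.5929

Update 1:
  P(E) = 0.8750 × 0.5929 + 0.2161 × 0.4071 = 0.51878750 + 0.08797431 = 0.60676181
  P(H|E) = 0.51878750 / 0.60676181 = 0.8550

Update 2:
  P(E) = 0.8750 × 0.8550 + 0.2161 × 0.1450 = 0.74812500 + 0.03133450 = 0.77945950
  P(H|E) = 0.74812500 / 0.77945950 = 0.9598

Final posterior: 0.9598


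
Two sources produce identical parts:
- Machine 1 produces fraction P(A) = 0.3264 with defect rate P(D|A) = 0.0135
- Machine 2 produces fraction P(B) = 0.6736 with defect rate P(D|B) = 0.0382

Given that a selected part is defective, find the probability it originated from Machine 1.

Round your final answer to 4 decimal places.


Let A = from Machine 1, D = defective

Given:
- P(A) = 0.3264, P(B) = 0.6736
- P(D|A) = 0.0135, P(D|B) = 0.0382

Step 1: Find P(D)
P(D) = P(D|A)P(A) + P(D|B)P(B)
     = 0.0135 × 0.3264 + 0.0382 × 0.6736
     = 0.00440640 + 0.02573152
     = 0.03013792

Step 2: Apply Bayes' theorem
P(A|D) = P(D|A)P(A) / P(D)
       = 0.00440640 / 0.03013792
       = 0.1462


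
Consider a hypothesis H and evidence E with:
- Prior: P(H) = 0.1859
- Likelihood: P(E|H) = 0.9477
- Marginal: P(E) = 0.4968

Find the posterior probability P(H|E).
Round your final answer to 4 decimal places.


Using Bayes' theorem:

P(H|E) = P(E|H) × P(H) / P(E)
       = 0.9477 × 0.1859 / 0.4968
       = 0.17617743 / 0.4968
       = 0.3546

The evidence strengthens our belief in H.
Prior: 0.1859 → Posterior: 0.3546


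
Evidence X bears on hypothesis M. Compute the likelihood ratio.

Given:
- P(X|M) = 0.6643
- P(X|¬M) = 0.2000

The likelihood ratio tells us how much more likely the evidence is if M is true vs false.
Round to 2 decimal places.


Likelihood Ratio (LR) = P(X|M) / P(X|¬M)

LR = 0.6643 / 0.2000
   = 3.32

The evidence is 3.32 times more likely if M is true than if M is false.
LR > 1, so observing X raises the odds in favor of M.


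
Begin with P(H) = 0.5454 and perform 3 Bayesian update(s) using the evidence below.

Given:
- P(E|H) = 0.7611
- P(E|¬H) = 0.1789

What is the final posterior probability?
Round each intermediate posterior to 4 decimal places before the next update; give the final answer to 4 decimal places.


Sequential Bayesian updating:

Initial prior: P(H) = 0.5454

Update 1:
  P(E) = 0.7611 × 0.5454 + 0.1789 × 0.4546 = 0.41510394 + 0.08132794 = 0.49643188
  P(H|E) = 0.41510394 / 0.49643188 = 0.8362

Update 2:
  P(E) = 0.7611 × 0.8362 + 0.1789 × 0.1638 = 0.63643182 + 0.02930382 = 0.66573564
  P(H|E) = 0.63643182 / 0.66573564 = 0.9560

Update 3:
  P(E) = 0.7611 × 0.9560 + 0.1789 × 0.0440 = 0.72761160 + 0.00787160 = 0.73548320
  P(H|E) = 0.72761160 / 0.73548320 = 0.9893

Final posterior: 0.9893


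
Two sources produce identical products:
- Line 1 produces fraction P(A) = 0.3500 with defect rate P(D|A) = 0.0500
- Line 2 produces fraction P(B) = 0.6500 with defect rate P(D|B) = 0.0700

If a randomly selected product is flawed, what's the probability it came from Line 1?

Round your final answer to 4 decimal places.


Let A = from Line 1, D = flawed

Given:
- P(A) = 0.3500, P(B) = 0.6500
- P(D|A) = 0.0500, P(D|B) = 0.0700

Step 1: Find P(D)
P(D) = P(D|A)P(A) + P(D|B)P(B)
     = 0.0500 × 0.3500 + 0.0700 × 0.6500
     = 0.01750000 + 0.04550000
     = 0.06300000

Step 2: Apply Bayes' theorem
P(A|D) = P(D|A)P(A) / P(D)
       = 0.01750000 / 0.06300000
       = 0.2778


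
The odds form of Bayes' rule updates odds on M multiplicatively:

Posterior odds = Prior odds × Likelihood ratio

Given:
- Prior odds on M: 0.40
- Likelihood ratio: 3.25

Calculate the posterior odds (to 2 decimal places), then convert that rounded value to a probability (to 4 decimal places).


Step 1: Calculate posterior odds
Posterior odds = Prior odds × LR
               = 0.40 × 3.25
               = 1.30

Step 2: Convert to probability
P(M|E) = Posterior odds / (1 + Posterior odds)
       = 1.30 / (1 + 1.30)
       = 1.30 / 2.30
       = 0.5652

The evidence increased P(M) from 0.2857 to 0.5652.


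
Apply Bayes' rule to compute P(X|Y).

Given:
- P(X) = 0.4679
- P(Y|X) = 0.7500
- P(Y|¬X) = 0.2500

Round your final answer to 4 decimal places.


Bayes' theorem: P(X|Y) = P(Y|X) × P(X) / P(Y)

Step 1: Calculate P(Y) using law of total probability
P(Y) = P(Y|X)P(X) + P(Y|¬X)P(¬X)
     = 0.7500 × 0.4679 + 0.2500 × 0.5321
     = 0.35092500 + 0.13302500
     = 0.48395000

Step 2: Apply Bayes' theorem
P(X|Y) = P(Y|X) × P(X) / P(Y)
       = 0.35092500 / 0.48395000
       = 0.7251


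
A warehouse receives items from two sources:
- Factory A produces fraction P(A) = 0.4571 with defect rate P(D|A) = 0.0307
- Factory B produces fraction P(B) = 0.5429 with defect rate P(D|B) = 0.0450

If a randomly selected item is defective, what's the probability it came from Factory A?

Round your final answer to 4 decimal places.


Let A = from Factory A, D = defective

Given:
- P(A) = 0.4571, P(B) = 0.5429
- P(D|A) = 0.0307, P(D|B) = 0.0450

Step 1: Find P(D)
P(D) = P(D|A)P(A) + P(D|B)P(B)
     = 0.0307 × 0.4571 + 0.0450 × 0.5429
     = 0.01403297 + 0.02443050
     = 0.03846347

Step 2: Apply Bayes' theorem
P(A|D) = P(D|A)P(A) / P(D)
       = 0.01403297 / 0.03846347
       = 0.3648


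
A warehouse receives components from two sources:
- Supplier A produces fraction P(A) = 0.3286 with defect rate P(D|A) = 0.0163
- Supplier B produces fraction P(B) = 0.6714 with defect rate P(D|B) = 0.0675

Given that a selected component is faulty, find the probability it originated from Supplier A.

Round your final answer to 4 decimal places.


Let A = from Supplier A, D = faulty

Given:
- P(A) = 0.3286, P(B) = 0.6714
- P(D|A) = 0.0163, P(D|B) = 0.0675

Step 1: Find P(D)
P(D) = P(D|A)P(A) + P(D|B)P(B)
     = 0.0163 × 0.3286 + 0.0675 × 0.6714
     = 0.00535618 + 0.04531950
     = 0.05067568

Step 2: Apply Bayes' theorem
P(A|D) = P(D|A)P(A) / P(D)
       = 0.00535618 / 0.05067568
       = 0.1057


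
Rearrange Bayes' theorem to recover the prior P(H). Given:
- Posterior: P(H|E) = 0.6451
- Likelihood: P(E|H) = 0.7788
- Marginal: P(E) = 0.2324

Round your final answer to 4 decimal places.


From Bayes' theorem: P(H|E) = P(E|H) × P(H) / P(E)

Rearranging for P(H):
P(H) = P(H|E) × P(E) / P(E|H)
     = 0.6451 × 0.2324 / 0.7788
     = 0.14992124 / 0.7788
     = 0.1925


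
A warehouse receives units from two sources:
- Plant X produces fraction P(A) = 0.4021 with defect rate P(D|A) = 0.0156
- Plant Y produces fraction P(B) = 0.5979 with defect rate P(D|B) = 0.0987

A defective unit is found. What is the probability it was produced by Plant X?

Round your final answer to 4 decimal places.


Let A = from Plant X, D = defective

Given:
- P(A) = 0.4021, P(B) = 0.5979
- P(D|A) = 0.0156, P(D|B) = 0.0987

Step 1: Find P(D)
P(D) = P(D|A)P(A) + P(D|B)P(B)
     = 0.0156 × 0.4021 + 0.0987 × 0.5979
     = 0.00627276 + 0.05901273
     = 0.06528549

Step 2: Apply Bayes' theorem
P(A|D) = P(D|A)P(A) / P(D)
       = 0.00627276 / 0.06528549
       = 0.0961


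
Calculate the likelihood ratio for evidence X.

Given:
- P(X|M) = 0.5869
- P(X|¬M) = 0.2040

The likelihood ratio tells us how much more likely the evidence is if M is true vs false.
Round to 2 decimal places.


Likelihood Ratio (LR) = P(X|M) / P(X|¬M)

LR = 0.5869 / 0.2040
   = 2.88

The evidence is 2.88 times more likely if M is true than if M is false.
LR > 1, so observing X raises the odds in favor of M.


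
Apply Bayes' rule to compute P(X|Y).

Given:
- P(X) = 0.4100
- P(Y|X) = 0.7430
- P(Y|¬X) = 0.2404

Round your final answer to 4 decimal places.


Bayes' theorem: P(X|Y) = P(Y|X) × P(X) / P(Y)

Step 1: Calculate P(Y) using law of total probability
P(Y) = P(Y|X)P(X) + P(Y|¬X)P(¬X)
     = 0.7430 × 0.4100 + 0.2404 × 0.5900
     = 0.30463000 + 0.14183600
     = 0.44646600

Step 2: Apply Bayes' theorem
P(X|Y) = P(Y|X) × P(X) / P(Y)
       = 0.30463000 / 0.44646600
       = 0.6823


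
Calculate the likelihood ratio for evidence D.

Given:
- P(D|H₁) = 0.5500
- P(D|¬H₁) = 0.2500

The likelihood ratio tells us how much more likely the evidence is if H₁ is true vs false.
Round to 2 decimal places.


Likelihood Ratio (LR) = P(D|H₁) / P(D|¬H₁)

LR = 0.5500 / 0.2500
   = 2.20

The evidence is 2.20 times more likely if H₁ is true than if H₁ is false.
Because LR exceeds 1, D is evidence for H₁.


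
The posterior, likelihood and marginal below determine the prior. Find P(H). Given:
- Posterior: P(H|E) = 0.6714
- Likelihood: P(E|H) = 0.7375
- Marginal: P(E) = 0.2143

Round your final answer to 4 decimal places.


From Bayes' theorem: P(H|E) = P(E|H) × P(H) / P(E)

Rearranging for P(H):
P(H) = P(H|E) × P(E) / P(E|H)
     = 0.6714 × 0.2143 / 0.7375
     = 0.14388102 / 0.7375
     = 0.1951


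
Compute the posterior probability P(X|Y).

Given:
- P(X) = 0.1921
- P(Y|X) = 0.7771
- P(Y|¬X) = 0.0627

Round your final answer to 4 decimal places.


Bayes' theorem: P(X|Y) = P(Y|X) × P(X) / P(Y)

Step 1: Calculate P(Y) using law of total probability
P(Y) = P(Y|X)P(X) + P(Y|¬X)P(¬X)
     = 0.7771 × 0.1921 + 0.0627 × 0.8079
     = 0.14928091 + 0.05065533
     = 0.19993624

Step 2: Apply Bayes' theorem
P(X|Y) = P(Y|X) × P(X) / P(Y)
       = 0.14928091 / 0.19993624
       = 0.7466


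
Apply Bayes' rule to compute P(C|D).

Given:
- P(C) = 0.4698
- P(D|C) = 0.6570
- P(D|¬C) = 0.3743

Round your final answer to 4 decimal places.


Bayes' theorem: P(C|D) = P(D|C) × P(C) / P(D)

Step 1: Calculate P(D) using law of total probability
P(D) = P(D|C)P(C) + P(D|¬C)P(¬C)
     = 0.6570 × 0.4698 + 0.3743 × 0.5302
     = 0.30865860 + 0.19845386
     = 0.50711246

Step 2: Apply Bayes' theorem
P(C|D) = P(D|C) × P(C) / P(D)
       = 0.30865860 / 0.50711246
       = 0.6087


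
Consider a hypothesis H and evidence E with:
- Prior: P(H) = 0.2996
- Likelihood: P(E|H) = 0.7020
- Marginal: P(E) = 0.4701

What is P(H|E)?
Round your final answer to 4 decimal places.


Using Bayes' theorem:

P(H|E) = P(E|H) × P(H) / P(E)
       = 0.7020 × 0.2996 / 0.4701
       = 0.21031920 / 0.4701
       = 0.4474

The evidence strengthens our belief in H.
Prior: 0.2996 → Posterior: 0.4474


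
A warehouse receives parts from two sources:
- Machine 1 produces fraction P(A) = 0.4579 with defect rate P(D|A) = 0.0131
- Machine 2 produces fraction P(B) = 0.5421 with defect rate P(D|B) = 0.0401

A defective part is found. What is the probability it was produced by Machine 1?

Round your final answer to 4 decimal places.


Let A = from Machine 1, D = defective

Given:
- P(A) = 0.4579, P(B) = 0.5421
- P(D|A) = 0.0131, P(D|B) = 0.0401

Step 1: Find P(D)
P(D) = P(D|A)P(A) + P(D|B)P(B)
     = 0.0131 × 0.4579 + 0.0401 × 0.5421
     = 0.00599849 + 0.02173821
     = 0.02773670

Step 2: Apply Bayes' theorem
P(A|D) = P(D|A)P(A) / P(D)
       = 0.00599849 / 0.02773670
       = 0.2163


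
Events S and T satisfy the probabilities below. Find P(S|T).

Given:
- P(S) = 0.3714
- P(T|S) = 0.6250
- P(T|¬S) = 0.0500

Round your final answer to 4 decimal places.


Bayes' theorem: P(S|T) = P(T|S) × P(S) / P(T)

Step 1: Calculate P(T) using law of total probability
P(T) = P(T|S)P(S) + P(T|¬S)P(¬S)
     = 0.6250 × 0.3714 + 0.0500 × 0.6286
     = 0.23212500 + 0.03143000
     = 0.26355500

Step 2: Apply Bayes' theorem
P(S|T) = P(T|S) × P(S) / P(T)
       = 0.23212500 / 0.26355500
       = 0.8807


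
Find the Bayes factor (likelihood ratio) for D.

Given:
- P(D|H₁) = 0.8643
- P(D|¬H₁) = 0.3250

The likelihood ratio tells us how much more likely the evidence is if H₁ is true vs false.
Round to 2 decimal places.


Likelihood Ratio (LR) = P(D|H₁) / P(D|¬H₁)

LR = 0.8643 / 0.3250
   = 2.66

The evidence is 2.66 times more likely if H₁ is true than if H₁ is false.
Since LR > 1, the evidence supports H₁ over ¬H₁.


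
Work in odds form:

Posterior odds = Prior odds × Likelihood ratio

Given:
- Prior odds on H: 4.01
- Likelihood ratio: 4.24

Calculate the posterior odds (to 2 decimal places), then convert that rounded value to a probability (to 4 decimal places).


Step 1: Calculate posterior odds
Posterior odds = Prior odds × LR
               = 4.01 × 4.24
               = 17.00

Step 2: Convert to probability
P(H|E) = Posterior odds / (1 + Posterior odds)
       = 17.00 / (1 + 17.00)
       = 17.00 / 18.00
       = 0.9444

The evidence increased P(H) from 0.8004 to 0.9444.


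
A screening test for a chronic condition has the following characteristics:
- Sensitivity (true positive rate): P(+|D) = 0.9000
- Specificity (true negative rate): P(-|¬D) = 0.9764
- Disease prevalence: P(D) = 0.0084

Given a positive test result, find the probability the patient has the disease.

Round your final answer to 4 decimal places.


Let D = has disease, + = positive test

Given:
- P(D) = 0.0084 (prevalence)
- P(+|D) = 0.9000 (sensitivity)
- P(-|¬D) = 0.9764 (specificity)
- P(+|¬D) = 0.0236 (false positive rate = 1 - specificity)

Step 1: Find P(+)
P(+) = P(+|D)P(D) + P(+|¬D)P(¬D)
     = 0.9000 × 0.0084 + 0.0236 × 0.9916
     = 0.00756000 + 0.02340176
     = 0.03096176

Step 2: Apply Bayes' theorem for P(D|+)
P(D|+) = P(+|D)P(D) / P(+)
       = 0.00756000 / 0.03096176
       = 0.2442


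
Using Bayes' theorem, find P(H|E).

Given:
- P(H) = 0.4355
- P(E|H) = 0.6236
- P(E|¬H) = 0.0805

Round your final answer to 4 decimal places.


Bayes' theorem: P(H|E) = P(E|H) × P(H) / P(E)

Step 1: Calculate P(E) using law of total probability
P(E) = P(E|H)P(H) + P(E|¬H)P(¬H)
     = 0.6236 × 0.4355 + 0.0805 × 0.5645
     = 0.27157780 + 0.04544225
     = 0.31702005

Step 2: Apply Bayes' theorem
P(H|E) = P(E|H) × P(H) / P(E)
       = 0.27157780 / 0.31702005
       = 0.8567


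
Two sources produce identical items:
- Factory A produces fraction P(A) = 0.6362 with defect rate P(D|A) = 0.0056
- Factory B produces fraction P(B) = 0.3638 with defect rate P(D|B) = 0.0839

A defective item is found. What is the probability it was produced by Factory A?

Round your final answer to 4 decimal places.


Let A = from Factory A, D = defective

Given:
- P(A) = 0.6362, P(B) = 0.3638
- P(D|A) = 0.0056, P(D|B) = 0.0839

Step 1: Find P(D)
P(D) = P(D|A)P(A) + P(D|B)P(B)
     = 0.0056 × 0.6362 + 0.0839 × 0.3638
     = 0.00356272 + 0.03052282
     = 0.03408554

Step 2: Apply Bayes' theorem
P(A|D) = P(D|A)P(A) / P(D)
       = 0.00356272 / 0.03408554
       = 0.1045


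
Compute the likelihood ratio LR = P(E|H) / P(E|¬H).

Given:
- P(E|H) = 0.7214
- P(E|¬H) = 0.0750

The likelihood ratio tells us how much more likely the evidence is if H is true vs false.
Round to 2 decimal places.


Likelihood Ratio (LR) = P(E|H) / P(E|¬H)

LR = 0.7214 / 0.0750
   = 9.62

The evidence is 9.62 times more likely if H is true than if H is false.
Because LR exceeds 1, E is evidence for H.


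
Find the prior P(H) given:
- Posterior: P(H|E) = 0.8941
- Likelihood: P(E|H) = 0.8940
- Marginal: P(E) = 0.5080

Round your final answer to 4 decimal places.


From Bayes' theorem: P(H|E) = P(E|H) × P(H) / P(E)

Rearranging for P(H):
P(H) = P(H|E) × P(E) / P(E|H)
     = 0.8941 × 0.5080 / 0.8940
     = 0.45420280 / 0.8940
     = 0.5081


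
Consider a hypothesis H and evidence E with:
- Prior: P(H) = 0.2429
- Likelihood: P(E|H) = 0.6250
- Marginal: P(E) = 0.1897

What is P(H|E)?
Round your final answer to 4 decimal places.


Using Bayes' theorem:

P(H|E) = P(E|H) × P(H) / P(E)
       = 0.6250 × 0.2429 / 0.1897
       = 0.15181250 / 0.1897
       = 0.8003

The evidence strengthens our belief in H.
Prior: 0.2429 → Posterior: 0.8003


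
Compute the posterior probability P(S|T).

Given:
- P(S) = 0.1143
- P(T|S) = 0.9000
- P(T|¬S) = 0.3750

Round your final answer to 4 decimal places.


Bayes' theorem: P(S|T) = P(T|S) × P(S) / P(T)

Step 1: Calculate P(T) using law of total probability
P(T) = P(T|S)P(S) + P(T|¬S)P(¬S)
     = 0.9000 × 0.1143 + 0.3750 × 0.8857
     = 0.10287000 + 0.33213750
     = 0.43500750

Step 2: Apply Bayes' theorem
P(S|T) = P(T|S) × P(S) / P(T)
       = 0.10287000 / 0.43500750
       = 0.2365


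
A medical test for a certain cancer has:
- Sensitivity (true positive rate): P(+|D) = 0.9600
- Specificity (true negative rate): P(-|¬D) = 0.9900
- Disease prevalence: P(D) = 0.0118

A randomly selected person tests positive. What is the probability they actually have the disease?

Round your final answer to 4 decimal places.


Let D = has disease, + = positive test

Given:
- P(D) = 0.0118 (prevalence)
- P(+|D) = 0.9600 (sensitivity)
- P(-|¬D) = 0.9900 (specificity)
- P(+|¬D) = 0.0100 (false positive rate = 1 - specificity)

Step 1: Find P(+)
P(+) = P(+|D)P(D) + P(+|¬D)P(¬D)
     = 0.9600 × 0.0118 + 0.0100 × 0.9882
     = 0.01132800 + 0.00988200
     = 0.02121000

Step 2: Apply Bayes' theorem for P(D|+)
P(D|+) = P(+|D)P(D) / P(+)
       = 0.01132800 / 0.02121000
       = 0.5341


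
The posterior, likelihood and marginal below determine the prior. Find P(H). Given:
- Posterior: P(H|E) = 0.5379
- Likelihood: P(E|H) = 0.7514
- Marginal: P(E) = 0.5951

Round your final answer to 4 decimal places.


From Bayes' theorem: P(H|E) = P(E|H) × P(H) / P(E)

Rearranging for P(H):
P(H) = P(H|E) × P(E) / P(E|H)
     = 0.5379 × 0.5951 / 0.7514
     = 0.32010429 / 0.7514
     = 0.4260


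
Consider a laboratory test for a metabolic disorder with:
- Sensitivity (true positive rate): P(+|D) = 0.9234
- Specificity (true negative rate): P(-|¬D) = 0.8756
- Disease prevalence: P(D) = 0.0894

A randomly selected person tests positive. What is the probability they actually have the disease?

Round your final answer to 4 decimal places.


Let D = has disease, + = positive test

Given:
- P(D) = 0.0894 (prevalence)
- P(+|D) = 0.9234 (sensitivity)
- P(-|¬D) = 0.8756 (specificity)
- P(+|¬D) = 0.1244 (false positive rate = 1 - specificity)

Step 1: Find P(+)
P(+) = P(+|D)P(D) + P(+|¬D)P(¬D)
     = 0.9234 × 0.0894 + 0.1244 × 0.9106
     = 0.08255196 + 0.11327864
     = 0.19583060

Step 2: Apply Bayes' theorem for P(D|+)
P(D|+) = P(+|D)P(D) / P(+)
       = 0.08255196 / 0.19583060
       = 0.4215


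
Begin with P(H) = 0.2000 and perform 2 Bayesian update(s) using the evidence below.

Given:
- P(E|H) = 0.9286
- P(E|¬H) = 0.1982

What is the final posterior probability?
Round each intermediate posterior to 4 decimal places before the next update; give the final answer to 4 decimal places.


Sequential Bayesian updating:

Initial prior: P(H) = 0.2000

Update 1:
  P(E) = 0.9286 × 0.2000 + 0.1982 × 0.8000 = 0.18572000 + 0.15856000 = 0.34428000
  P(H|E) = 0.18572000 / 0.34428000 = 0.5394

Update 2:
  P(E) = 0.9286 × 0.5394 + 0.1982 × 0.4606 = 0.50088684 + 0.09129092 = 0.59217776
  P(H|E) = 0.50088684 / 0.59217776 = 0.8458

Final posterior: 0.8458


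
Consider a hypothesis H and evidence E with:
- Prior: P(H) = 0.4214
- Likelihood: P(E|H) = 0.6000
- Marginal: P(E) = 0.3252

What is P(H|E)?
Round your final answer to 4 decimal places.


Using Bayes' theorem:

P(H|E) = P(E|H) × P(H) / P(E)
       = 0.6000 × 0.4214 / 0.3252
       = 0.25284000 / 0.3252
       = 0.7775

The evidence strengthens our belief in H.
Prior: 0.4214 → Posterior: 0.7775


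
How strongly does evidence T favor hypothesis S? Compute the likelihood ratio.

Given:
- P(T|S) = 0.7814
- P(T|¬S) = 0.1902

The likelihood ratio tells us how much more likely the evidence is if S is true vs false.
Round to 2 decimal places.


Likelihood Ratio (LR) = P(T|S) / P(T|¬S)

LR = 0.7814 / 0.1902
   = 4.11

The evidence is 4.11 times more likely if S is true than if S is false.
Because LR exceeds 1, T is evidence for S.


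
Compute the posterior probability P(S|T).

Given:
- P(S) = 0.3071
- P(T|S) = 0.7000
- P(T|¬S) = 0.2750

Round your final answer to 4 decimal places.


Bayes' theorem: P(S|T) = P(T|S) × P(S) / P(T)

Step 1: Calculate P(T) using law of total probability
P(T) = P(T|S)P(S) + P(T|¬S)P(¬S)
     = 0.7000 × 0.3071 + 0.2750 × 0.6929
     = 0.21497000 + 0.19054750
     = 0.40551750

Step 2: Apply Bayes' theorem
P(S|T) = P(T|S) × P(S) / P(T)
       = 0.21497000 / 0.40551750
       = 0.5301


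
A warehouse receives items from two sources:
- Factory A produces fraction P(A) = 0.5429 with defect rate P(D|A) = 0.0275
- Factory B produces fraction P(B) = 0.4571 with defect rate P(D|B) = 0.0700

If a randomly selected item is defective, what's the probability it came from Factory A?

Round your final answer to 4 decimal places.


Let A = from Factory A, D = defective

Given:
- P(A) = 0.5429, P(B) = 0.4571
- P(D|A) = 0.0275, P(D|B) = 0.0700

Step 1: Find P(D)
P(D) = P(D|A)P(A) + P(D|B)P(B)
     = 0.0275 × 0.5429 + 0.0700 × 0.4571
     = 0.01492975 + 0.03199700
     = 0.04692675

Step 2: Apply Bayes' theorem
P(A|D) = P(D|A)P(A) / P(D)
       = 0.01492975 / 0.04692675
       = 0.3182


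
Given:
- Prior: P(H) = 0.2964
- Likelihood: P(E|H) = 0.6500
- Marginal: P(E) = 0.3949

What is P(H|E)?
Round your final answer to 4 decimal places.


Using Bayes' theorem:

P(H|E) = P(E|H) × P(H) / P(E)
       = 0.6500 × 0.2964 / 0.3949
       = 0.19266000 / 0.3949
       = 0.4879

The evidence strengthens our belief in H.
Prior: 0.2964 → Posterior: 0.4879


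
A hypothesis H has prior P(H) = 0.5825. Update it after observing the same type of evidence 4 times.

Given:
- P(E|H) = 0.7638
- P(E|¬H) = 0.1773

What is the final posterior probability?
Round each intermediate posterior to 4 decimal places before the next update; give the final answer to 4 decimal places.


Sequential Bayesian updating:

Initial prior: P(H) = 0.5825

Update 1:
  P(E) = 0.7638 × 0.5825 + 0.1773 × 0.4175 = 0.44491350 + 0.07402275 = 0.51893625
  P(H|E) = 0.44491350 / 0.51893625 = 0.8574

Update 2:
  P(E) = 0.7638 × 0.8574 + 0.1773 × 0.1426 = 0.65488212 + 0.02528298 = 0.68016510
  P(H|E) = 0.65488212 / 0.68016510 = 0.9628

Update 3:
  P(E) = 0.7638 × 0.9628 + 0.1773 × 0.0372 = 0.73538664 + 0.00659556 = 0.74198220
  P(H|E) = 0.73538664 / 0.74198220 = 0.9911

Update 4:
  P(E) = 0.7638 × 0.9911 + 0.1773 × 0.0089 = 0.75700218 + 0.00157797 = 0.75858015
  P(H|E) = 0.75700218 / 0.75858015 = 0.9979

Final posterior: 0.9979


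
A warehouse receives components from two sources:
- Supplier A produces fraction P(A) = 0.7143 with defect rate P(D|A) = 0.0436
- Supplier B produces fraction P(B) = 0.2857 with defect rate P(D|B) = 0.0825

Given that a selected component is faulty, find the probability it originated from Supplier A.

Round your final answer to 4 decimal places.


Let A = from Supplier A, D = faulty

Given:
- P(A) = 0.7143, P(B) = 0.2857
- P(D|A) = 0.0436, P(D|B) = 0.0825

Step 1: Find P(D)
P(D) = P(D|A)P(A) + P(D|B)P(B)
     = 0.0436 × 0.7143 + 0.0825 × 0.2857
     = 0.03114348 + 0.02357025
     = 0.05471373

Step 2: Apply Bayes' theorem
P(A|D) = P(D|A)P(A) / P(D)
       = 0.03114348 / 0.05471373
       = 0.5692


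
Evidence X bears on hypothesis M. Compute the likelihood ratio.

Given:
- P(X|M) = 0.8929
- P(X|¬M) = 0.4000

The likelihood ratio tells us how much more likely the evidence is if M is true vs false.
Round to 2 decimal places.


Likelihood Ratio (LR) = P(X|M) / P(X|¬M)

LR = 0.8929 / 0.4000
   = 2.23

The evidence is 2.23 times more likely if M is true than if M is false.
Since LR > 1, the evidence supports M over ¬M.


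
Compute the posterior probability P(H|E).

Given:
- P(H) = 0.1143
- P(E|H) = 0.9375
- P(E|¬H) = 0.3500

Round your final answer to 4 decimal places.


Bayes' theorem: P(H|E) = P(E|H) × P(H) / P(E)

Step 1: Calculate P(E) using law of total probability
P(E) = P(E|H)P(H) + P(E|¬H)P(¬H)
     = 0.9375 × 0.1143 + 0.3500 × 0.8857
     = 0.10715625 + 0.30999500
     = 0.41715125

Step 2: Apply Bayes' theorem
P(H|E) = P(E|H) × P(H) / P(E)
       = 0.10715625 / 0.41715125
       = 0.2569


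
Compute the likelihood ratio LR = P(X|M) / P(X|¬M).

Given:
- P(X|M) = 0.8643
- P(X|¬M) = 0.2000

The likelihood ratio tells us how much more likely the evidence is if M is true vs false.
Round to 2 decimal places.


Likelihood Ratio (LR) = P(X|M) / P(X|¬M)

LR = 0.8643 / 0.2000
   = 4.32

The evidence is 4.32 times more likely if M is true than if M is false.
Since LR > 1, the evidence supports M over ¬M.


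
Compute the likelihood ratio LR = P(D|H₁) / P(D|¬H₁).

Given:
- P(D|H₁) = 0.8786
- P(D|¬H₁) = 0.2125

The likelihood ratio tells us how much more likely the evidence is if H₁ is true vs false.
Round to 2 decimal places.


Likelihood Ratio (LR) = P(D|H₁) / P(D|¬H₁)

LR = 0.8786 / 0.2125
   = 4.13

The evidence is 4.13 times more likely if H₁ is true than if H₁ is false.
LR > 1, so observing D raises the odds in favor of H₁.


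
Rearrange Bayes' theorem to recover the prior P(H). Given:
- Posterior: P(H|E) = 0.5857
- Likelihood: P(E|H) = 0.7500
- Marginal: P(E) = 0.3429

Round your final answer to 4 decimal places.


From Bayes' theorem: P(H|E) = P(E|H) × P(H) / P(E)

Rearranging for P(H):
P(H) = P(H|E) × P(E) / P(E|H)
     = 0.5857 × 0.3429 / 0.7500
     = 0.20083653 / 0.7500
     = 0.2678


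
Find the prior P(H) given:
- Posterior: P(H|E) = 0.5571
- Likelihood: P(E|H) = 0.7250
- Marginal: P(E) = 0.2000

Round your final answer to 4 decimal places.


From Bayes' theorem: P(H|E) = P(E|H) × P(H) / P(E)

Rearranging for P(H):
P(H) = P(H|E) × P(E) / P(E|H)
     = 0.5571 × 0.2000 / 0.7250
     = 0.11142000 / 0.7250
     = 0.1537


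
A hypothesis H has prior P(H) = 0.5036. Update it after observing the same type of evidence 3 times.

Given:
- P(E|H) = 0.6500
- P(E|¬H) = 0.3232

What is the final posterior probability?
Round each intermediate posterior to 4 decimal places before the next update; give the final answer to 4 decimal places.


Sequential Bayesian updating:

Initial prior: P(H) = 0.5036

Update 1:
  P(E) = 0.6500 × 0.5036 + 0.3232 × 0.4964 = 0.32734000 + 0.16043648 = 0.48777648
  P(H|E) = 0.32734000 / 0.48777648 = 0.6711

Update 2:
  P(E) = 0.6500 × 0.6711 + 0.3232 × 0.3289 = 0.43621500 + 0.10630048 = 0.54251548
  P(H|E) = 0.43621500 / 0.54251548 = 0.8041

Update 3:
  P(E) = 0.6500 × 0.8041 + 0.3232 × 0.1959 = 0.52266500 + 0.06331488 = 0.58597988
  P(H|E) = 0.52266500 / 0.58597988 = 0.8920

Final posterior: 0.8920


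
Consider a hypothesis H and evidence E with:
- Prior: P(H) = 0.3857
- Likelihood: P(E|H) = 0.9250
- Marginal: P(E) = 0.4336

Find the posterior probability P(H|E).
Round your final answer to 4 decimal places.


Using Bayes' theorem:

P(H|E) = P(E|H) × P(H) / P(E)
       = 0.9250 × 0.3857 / 0.4336
       = 0.35677250 / 0.4336
       = 0.8228

The evidence strengthens our belief in H.
Prior: 0.3857 → Posterior: 0.8228


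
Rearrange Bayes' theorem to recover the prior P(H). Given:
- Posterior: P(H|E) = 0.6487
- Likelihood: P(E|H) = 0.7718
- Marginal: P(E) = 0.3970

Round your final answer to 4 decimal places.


From Bayes' theorem: P(H|E) = P(E|H) × P(H) / P(E)

Rearranging for P(H):
P(H) = P(H|E) × P(E) / P(E|H)
     = 0.6487 × 0.3970 / 0.7718
     = 0.25753390 / 0.7718
     = 0.3337


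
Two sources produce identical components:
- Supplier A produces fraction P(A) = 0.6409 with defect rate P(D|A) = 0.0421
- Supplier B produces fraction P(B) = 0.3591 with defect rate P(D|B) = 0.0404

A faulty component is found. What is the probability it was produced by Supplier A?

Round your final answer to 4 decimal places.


Let A = from Supplier A, D = faulty

Given:
- P(A) = 0.6409, P(B) = 0.3591
- P(D|A) = 0.0421, P(D|B) = 0.0404

Step 1: Find P(D)
P(D) = P(D|A)P(A) + P(D|B)P(B)
     = 0.0421 × 0.6409 + 0.0404 × 0.3591
     = 0.02698189 + 0.01450764
     = 0.04148953

Step 2: Apply Bayes' theorem
P(A|D) = P(D|A)P(A) / P(D)
       = 0.02698189 / 0.04148953
       = 0.6503


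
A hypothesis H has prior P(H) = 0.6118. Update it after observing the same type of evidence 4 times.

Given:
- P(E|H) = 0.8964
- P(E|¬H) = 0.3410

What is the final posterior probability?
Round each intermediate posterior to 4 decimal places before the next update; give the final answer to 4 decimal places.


Sequential Bayesian updating:

Initial prior: P(H) = 0.6118

Update 1:
  P(E) = 0.8964 × 0.6118 + 0.3410 × 0.3882 = 0.54841752 + 0.13237620 = 0.68079372
  P(H|E) = 0.54841752 / 0.68079372 = 0.8056

Update 2:
  P(E) = 0.8964 × 0.8056 + 0.3410 × 0.1944 = 0.72213984 + 0.06629040 = 0.78843024
  P(H|E) = 0.72213984 / 0.78843024 = 0.9159

Update 3:
  P(E) = 0.8964 × 0.9159 + 0.3410 × 0.0841 = 0.82101276 + 0.02867810 = 0.84969086
  P(H|E) = 0.82101276 / 0.84969086 = 0.9662

Update 4:
  P(E) = 0.8964 × 0.9662 + 0.3410 × 0.0338 = 0.86610168 + 0.01152580 = 0.87762748
  P(H|E) = 0.86610168 / 0.87762748 = 0.9869

Final posterior: 0.9869


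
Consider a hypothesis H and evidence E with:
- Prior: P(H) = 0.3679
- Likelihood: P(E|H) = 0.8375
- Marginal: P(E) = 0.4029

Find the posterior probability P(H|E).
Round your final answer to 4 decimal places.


Using Bayes' theorem:

P(H|E) = P(E|H) × P(H) / P(E)
       = 0.8375 × 0.3679 / 0.4029
       = 0.30811625 / 0.4029
       = 0.7647

The evidence strengthens our belief in H.
Prior: 0.3679 → Posterior: 0.7647


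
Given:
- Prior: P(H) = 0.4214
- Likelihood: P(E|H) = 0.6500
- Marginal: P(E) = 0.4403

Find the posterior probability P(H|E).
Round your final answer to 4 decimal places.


Using Bayes' theorem:

P(H|E) = P(E|H) × P(H) / P(E)
       = 0.6500 × 0.4214 / 0.4403
       = 0.27391000 / 0.4403
       = 0.6221

The evidence strengthens our belief in H.
Prior: 0.4214 → Posterior: 0.6221


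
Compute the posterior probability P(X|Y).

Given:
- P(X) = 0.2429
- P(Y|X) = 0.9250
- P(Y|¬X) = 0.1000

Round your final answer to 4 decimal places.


Bayes' theorem: P(X|Y) = P(Y|X) × P(X) / P(Y)

Step 1: Calculate P(Y) using law of total probability
P(Y) = P(Y|X)P(X) + P(Y|¬X)P(¬X)
     = 0.9250 × 0.2429 + 0.1000 × 0.7571
     = 0.22468250 + 0.07571000
     = 0.30039250

Step 2: Apply Bayes' theorem
P(X|Y) = P(Y|X) × P(X) / P(Y)
       = 0.22468250 / 0.30039250
       = 0.7480


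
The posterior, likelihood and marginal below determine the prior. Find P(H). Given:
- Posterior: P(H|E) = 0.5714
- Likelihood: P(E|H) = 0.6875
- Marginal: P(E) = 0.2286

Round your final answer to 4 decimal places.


From Bayes' theorem: P(H|E) = P(E|H) × P(H) / P(E)

Rearranging for P(H):
P(H) = P(H|E) × P(E) / P(E|H)
     = 0.5714 × 0.2286 / 0.6875
     = 0.13062204 / 0.6875
     = 0.1900


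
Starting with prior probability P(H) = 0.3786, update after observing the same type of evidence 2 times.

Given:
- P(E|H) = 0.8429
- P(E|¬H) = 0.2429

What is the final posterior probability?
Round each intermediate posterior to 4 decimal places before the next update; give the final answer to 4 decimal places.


Sequential Bayesian updating:

Initial prior: P(H) = 0.3786

Update 1:
  P(E) = 0.8429 × 0.3786 + 0.2429 × 0.6214 = 0.31912194 + 0.15093806 = 0.47006000
  P(H|E) = 0.31912194 / 0.47006000 = 0.6789

Update 2:
  P(E) = 0.8429 × 0.6789 + 0.2429 × 0.3211 = 0.57224481 + 0.07799519 = 0.65024000
  P(H|E) = 0.57224481 / 0.65024000 = 0.8801

Final posterior: 0.8801


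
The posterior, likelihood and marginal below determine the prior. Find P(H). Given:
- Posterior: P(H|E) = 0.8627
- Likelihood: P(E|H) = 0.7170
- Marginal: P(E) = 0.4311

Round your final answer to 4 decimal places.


From Bayes' theorem: P(H|E) = P(E|H) × P(H) / P(E)

Rearranging for P(H):
P(H) = P(H|E) × P(E) / P(E|H)
     = 0.8627 × 0.4311 / 0.7170
     = 0.37190997 / 0.7170
     = 0.5187


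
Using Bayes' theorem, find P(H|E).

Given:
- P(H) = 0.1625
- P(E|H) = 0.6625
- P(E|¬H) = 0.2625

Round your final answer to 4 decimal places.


Bayes' theorem: P(H|E) = P(E|H) × P(H) / P(E)

Step 1: Calculate P(E) using law of total probability
P(E) = P(E|H)P(H) + P(E|¬H)P(¬H)
     = 0.6625 × 0.1625 + 0.2625 × 0.8375
     = 0.10765625 + 0.21984375
     = 0.32750000

Step 2: Apply Bayes' theorem
P(H|E) = P(E|H) × P(H) / P(E)
       = 0.10765625 / 0.32750000
       = 0.3287
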